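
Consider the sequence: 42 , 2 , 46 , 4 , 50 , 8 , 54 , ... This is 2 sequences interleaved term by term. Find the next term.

16

Split by position mod 2 into 2 tracks.
Stream A = 42, 46, 50, 54: arithmetic, step +4.
Stream B = 2, 4, 8: powers of 2.
Position 8 falls in stream B as its term 4, giving 16.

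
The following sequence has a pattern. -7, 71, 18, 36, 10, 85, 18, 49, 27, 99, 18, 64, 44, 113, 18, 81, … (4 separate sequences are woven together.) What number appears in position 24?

Read the sequence 4 terms at a time; column i is its own pattern.
Subsequence A: -7, 10, 27, 44 — arithmetic with common difference +17.
Subsequence B: 71, 85, 99, 113 — arithmetic, step +14.
Subsequence C: 18, 18, 18, 18 — always 18.
Subsequence D: 36, 49, 64, 81 — consecutive squares n² from n = 6.
Position 24 falls in subsequence D as its term 6, giving 121.

121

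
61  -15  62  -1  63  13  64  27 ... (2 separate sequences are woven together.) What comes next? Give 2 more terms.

65, 41

Positions 1, 3, 5, … form one subsequence and positions 2, 4, 6, … form another.
Subsequence A = 61, 62, 63, 64: linear: a_n = 60 + n.
Subsequence B = -15, -1, 13, 27: arithmetic, step +14.
Term 9 comes from subsequence A (its 5th entry): 65.
Position 10 → subsequence B, term 5 = 41.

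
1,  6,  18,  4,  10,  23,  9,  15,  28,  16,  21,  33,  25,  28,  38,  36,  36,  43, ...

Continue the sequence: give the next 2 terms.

49, 45

Read the sequence 3 terms at a time; column i is its own pattern.
Track A: 1, 4, 9, 16, 25, 36 (perfect squares starting at 1²).
Track B: 6, 10, 15, 21, 28, 36 (the triangular numbers T_3, T_4, …).
Track C: 18, 23, 28, 33, 38, 43 (linear: a_n = 13 + 5·n).
The 19th slot belongs to track A; its 7th term is 49.
Term 20 comes from track B (its 7th entry): 45.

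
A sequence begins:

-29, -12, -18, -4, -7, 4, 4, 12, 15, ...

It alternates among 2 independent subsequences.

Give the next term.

The terms cycle through 2 interleaved subsequences.
Stream A is -29, -18, -7, 4, 15, which is adding 11 each time.
Stream B is -12, -4, 4, 12, which is linear: a_n = -20 + 8·n.
The 10th slot belongs to stream B; its 5th term is 20.

20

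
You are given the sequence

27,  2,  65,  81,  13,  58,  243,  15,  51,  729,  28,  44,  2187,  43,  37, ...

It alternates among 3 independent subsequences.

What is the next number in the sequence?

6561

Split by position mod 3 into 3 tracks.
Track A: 27, 81, 243, 729, 2187 — powers of 3.
Track B: 2, 13, 15, 28, 43 — a Fibonacci-like recurrence a_n = a_{n-1} + a_{n-2}.
Track C: 65, 58, 51, 44, 37 — subtracting 7 each time.
The 16th slot belongs to track A; its 6th term is 6561.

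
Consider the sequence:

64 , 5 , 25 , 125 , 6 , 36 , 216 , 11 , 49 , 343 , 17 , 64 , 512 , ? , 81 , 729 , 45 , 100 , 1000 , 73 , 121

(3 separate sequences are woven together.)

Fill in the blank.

28

Split by position mod 3 into 3 tracks.
Stream A = 64, 125, 216, 343, 512, 729, 1000: consecutive cubes n³ from n = 4.
Stream B = 5, 6, 11, 17, ?, 45, 73: Fibonacci-style (each term is the sum of the two before it).
Stream C = 25, 36, 49, 64, 81, 100, 121: consecutive squares n² from n = 5.
The gap is stream B's term 5; the rule gives 28.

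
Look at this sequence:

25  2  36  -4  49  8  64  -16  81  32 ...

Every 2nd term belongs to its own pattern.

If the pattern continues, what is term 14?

Split by position mod 2 into 2 tracks.
Track A = 25, 36, 49, 64, 81: consecutive squares n² from n = 5.
Track B = 2, -4, 8, -16, 32: geometric with ratio -2.
Term 14 comes from track B (its 7th entry): 128.

128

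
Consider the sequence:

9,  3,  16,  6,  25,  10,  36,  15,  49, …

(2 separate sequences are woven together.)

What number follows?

Positions 1, 3, 5, … form one subsequence and positions 2, 4, 6, … form another.
Track A: 9, 16, 25, 36, 49 (the squares 3², 4², 5², …).
Track B: 3, 6, 10, 15 (triangular numbers starting at T_2).
Position 10 falls in track B as its term 5, giving 21.

21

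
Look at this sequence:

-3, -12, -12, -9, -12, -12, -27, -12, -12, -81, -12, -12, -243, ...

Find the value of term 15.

Reading positions in blocks of 3 reveals the pattern ABB — 2 tracks woven together.
Stream A = -3, -9, -27, -81, -243: multiplying by 3 each time.
Stream B = -12, -12, -12, -12, -12, -12, -12, -12: constant -12.
The 15th slot belongs to stream B; its 10th term is -12.

-12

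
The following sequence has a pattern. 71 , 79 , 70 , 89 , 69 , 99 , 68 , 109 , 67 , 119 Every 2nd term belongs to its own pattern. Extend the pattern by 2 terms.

Odd-indexed and even-indexed terms follow separate rules.
Track A: 71, 70, 69, 68, 67 (arithmetic with common difference −1).
Track B: 79, 89, 99, 109, 119 (arithmetic with common difference +10).
Term 11 comes from track A (its 6th entry): 66.
Position 12 falls in track B as its term 6, giving 129.

66, 129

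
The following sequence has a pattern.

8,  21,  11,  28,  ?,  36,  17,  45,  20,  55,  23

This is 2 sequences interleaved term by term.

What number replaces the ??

Positions 1, 3, 5, … form one subsequence and positions 2, 4, 6, … form another.
Track A is 8, 11, ?, 17, 20, 23, which is linear: a_n = 5 + 3·n.
Track B is 21, 28, 36, 45, 55, which is the triangular numbers T_6, T_7, ….
The gap is track A's term 3; the rule gives 14.

14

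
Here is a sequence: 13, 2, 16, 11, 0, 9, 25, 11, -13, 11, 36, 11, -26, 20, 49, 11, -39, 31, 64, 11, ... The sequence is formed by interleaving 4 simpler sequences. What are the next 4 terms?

The terms cycle through 4 interleaved subsequences.
Stream A: 13, 0, -13, -26, -39 (linear: a_n = 26 − 13·n).
Stream B: 2, 9, 11, 20, 31 (each term equals the sum of the previous two).
Stream C: 16, 25, 36, 49, 64 (perfect squares starting at 4²).
Stream D: 11, 11, 11, 11, 11 (the constant sequence 11).
Position 21 falls in stream A as its term 6, giving -52.
Position 22 → stream B, term 6 = 51.
Term 23 comes from stream C (its 6th entry): 81.
Position 24 → stream D, term 6 = 11.

-52, 51, 81, 11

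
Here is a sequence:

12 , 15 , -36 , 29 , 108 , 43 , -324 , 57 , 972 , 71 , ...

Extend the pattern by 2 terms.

-2916, 85

The terms cycle through 2 interleaved subsequences.
Track A: 12, -36, 108, -324, 972. Geometric, ×-3 each step.
Track B: 15, 29, 43, 57, 71. Linear: a_n = 1 + 14·n.
Position 11 → track A, term 6 = -2916.
Term 12 comes from track B (its 6th entry): 85.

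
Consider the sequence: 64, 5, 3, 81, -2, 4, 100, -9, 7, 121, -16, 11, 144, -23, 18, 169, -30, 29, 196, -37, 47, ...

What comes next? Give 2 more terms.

Split by position mod 3 into 3 tracks.
Subsequence A = 64, 81, 100, 121, 144, 169, 196: the squares 8², 9², 10², ….
Subsequence B = 5, -2, -9, -16, -23, -30, -37: linear: a_n = 12 − 7·n.
Subsequence C = 3, 4, 7, 11, 18, 29, 47: a Fibonacci-like recurrence a_n = a_{n-1} + a_{n-2}.
Position 22 falls in subsequence A as its term 8, giving 225.
Position 23 → subsequence B, term 8 = -44.

225, -44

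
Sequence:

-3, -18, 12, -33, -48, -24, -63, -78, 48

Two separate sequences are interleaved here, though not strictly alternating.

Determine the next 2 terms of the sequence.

-93, -108

Positions follow the repeating pattern AAB; grouping by letter gives 2 tracks.
Track A: -3, -18, -33, -48, -63, -78. Linear: a_n = 12 − 15·n.
Track B: 12, -24, 48. Multiplying by -2 each time.
Position 10 falls in track A as its term 7, giving -93.
Position 11 falls in track A as its term 8, giving -108.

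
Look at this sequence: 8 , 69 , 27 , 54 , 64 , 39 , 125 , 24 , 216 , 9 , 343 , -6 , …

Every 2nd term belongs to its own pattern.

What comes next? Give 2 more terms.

Positions 1, 3, 5, … form one subsequence and positions 2, 4, 6, … form another.
Track A: 8, 27, 64, 125, 216, 343 — perfect cubes starting at 2³.
Track B: 69, 54, 39, 24, 9, -6 — subtracting 15 each time.
Position 13 falls in track A as its term 7, giving 512.
The 14th slot belongs to track B; its 7th term is -21.

512, -21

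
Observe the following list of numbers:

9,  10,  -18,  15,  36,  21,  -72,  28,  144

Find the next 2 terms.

Positions 1, 3, 5, … form one subsequence and positions 2, 4, 6, … form another.
Track A: 9, -18, 36, -72, 144. A geometric progression (common ratio -2).
Track B: 10, 15, 21, 28. Triangular numbers n(n+1)/2 for n = 4, 5, ….
Term 10 comes from track B (its 5th entry): 36.
Term 11 comes from track A (its 6th entry): -288.

36, -288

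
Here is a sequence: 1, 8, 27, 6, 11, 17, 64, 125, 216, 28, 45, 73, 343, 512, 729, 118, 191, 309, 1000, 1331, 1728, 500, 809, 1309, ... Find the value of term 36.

The slot pattern repeats as AAABBB (period 6), so there are 2 interleaved tracks.
Subsequence A: 1, 8, 27, 64, 125, 216, 343, 512, 729, 1000, 1331, 1728 (consecutive cubes n³ from n = 1).
Subsequence B: 6, 11, 17, 28, 45, 73, 118, 191, 309, 500, 809, 1309 (each term equals the sum of the previous two).
Term 36 comes from subsequence B (its 18th entry): 23489.

23489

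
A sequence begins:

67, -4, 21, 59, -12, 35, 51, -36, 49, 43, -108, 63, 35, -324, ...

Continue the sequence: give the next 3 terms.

Split by position mod 3 into 3 tracks.
Stream A: 67, 59, 51, 43, 35. Subtracting 8 each time.
Stream B: -4, -12, -36, -108, -324. Geometric, ×3 each step.
Stream C: 21, 35, 49, 63. Arithmetic with common difference +14.
The 15th slot belongs to stream C; its 5th term is 77.
Term 16 comes from stream A (its 6th entry): 27.
Position 17 → stream B, term 6 = -972.

77, 27, -972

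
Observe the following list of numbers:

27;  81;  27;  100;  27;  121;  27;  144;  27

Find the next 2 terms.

169, 27

Taking every 2nd term gives 2 separate tracks.
Track A: 27, 27, 27, 27, 27 — constant 27.
Track B: 81, 100, 121, 144 — consecutive squares n² from n = 9.
Position 10 → track B, term 5 = 169.
Position 11 → track A, term 6 = 27.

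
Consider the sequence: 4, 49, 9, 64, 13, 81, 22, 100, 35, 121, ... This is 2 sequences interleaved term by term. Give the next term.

57

Odd-indexed and even-indexed terms follow separate rules.
Track A: 4, 9, 13, 22, 35 (a Fibonacci-like recurrence a_n = a_{n-1} + a_{n-2}).
Track B: 49, 64, 81, 100, 121 (perfect squares starting at 7²).
Position 11 falls in track A as its term 6, giving 57.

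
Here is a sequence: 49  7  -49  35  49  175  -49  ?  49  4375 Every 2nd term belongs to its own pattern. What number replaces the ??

875

Split by position mod 2 into 2 tracks.
Subsequence A: 49, -49, 49, -49, 49 (alternating ±49).
Subsequence B: 7, 35, 175, ?, 4375 (geometric, ×5 each step).
Filling subsequence B at index 4 by its rule yields 875.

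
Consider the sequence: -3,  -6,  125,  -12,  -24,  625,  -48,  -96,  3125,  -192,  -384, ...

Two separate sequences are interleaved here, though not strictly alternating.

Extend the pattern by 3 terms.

Positions follow the repeating pattern AAB; grouping by letter gives 2 tracks.
Stream A: -3, -6, -12, -24, -48, -96, -192, -384 — geometric with ratio 2.
Stream B: 125, 625, 3125 — successive powers of 5.
Position 12 falls in stream B as its term 4, giving 15625.
The 13th slot belongs to stream A; its 9th term is -768.
Position 14 falls in stream A as its term 10, giving -1536.

15625, -768, -1536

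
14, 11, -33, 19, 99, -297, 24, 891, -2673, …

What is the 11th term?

8019

The slot pattern repeats as ABB (period 3), so there are 2 interleaved tracks.
Subsequence A: 14, 19, 24. Adding 5 each time.
Subsequence B: 11, -33, 99, -297, 891, -2673. A geometric progression (common ratio -3).
Position 11 → subsequence B, term 7 = 8019.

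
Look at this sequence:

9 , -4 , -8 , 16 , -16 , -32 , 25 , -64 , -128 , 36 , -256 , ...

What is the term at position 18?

-8192

Positions follow the repeating pattern ABB; grouping by letter gives 2 tracks.
Track A: 9, 16, 25, 36. Perfect squares starting at 3².
Track B: -4, -8, -16, -32, -64, -128, -256. Geometric, ×2 each step.
Term 18 comes from track B (its 12th entry): -8192.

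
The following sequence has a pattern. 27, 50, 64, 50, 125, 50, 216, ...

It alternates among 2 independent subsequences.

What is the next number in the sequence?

The terms cycle through 2 interleaved subsequences.
Subsequence A: 27, 64, 125, 216 (the cubes 3³, 4³, 5³, …).
Subsequence B: 50, 50, 50 (constant 50).
The 8th slot belongs to subsequence B; its 4th term is 50.

50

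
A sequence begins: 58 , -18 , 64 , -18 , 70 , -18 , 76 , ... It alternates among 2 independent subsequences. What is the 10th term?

-18

Odd-indexed and even-indexed terms follow separate rules.
Subsequence A is 58, 64, 70, 76, which is arithmetic, step +6.
Subsequence B is -18, -18, -18, which is the constant sequence -18.
The 10th slot belongs to subsequence B; its 5th term is -18.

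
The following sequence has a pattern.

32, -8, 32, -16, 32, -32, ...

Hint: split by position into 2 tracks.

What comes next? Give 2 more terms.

Taking every 2nd term gives 2 separate tracks.
Stream A: 32, 32, 32. Always 32.
Stream B: -8, -16, -32. Multiplying by 2 each time.
Term 7 comes from stream A (its 4th entry): 32.
Position 8 falls in stream B as its term 4, giving -64.

32, -64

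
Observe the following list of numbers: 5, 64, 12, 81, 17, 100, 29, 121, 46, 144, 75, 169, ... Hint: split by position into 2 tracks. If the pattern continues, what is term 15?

196

Split by position mod 2 into 2 tracks.
Subsequence A is 5, 12, 17, 29, 46, 75, which is a Fibonacci-like recurrence a_n = a_{n-1} + a_{n-2}.
Subsequence B is 64, 81, 100, 121, 144, 169, which is consecutive squares n² from n = 8.
The 15th slot belongs to subsequence A; its 8th term is 196.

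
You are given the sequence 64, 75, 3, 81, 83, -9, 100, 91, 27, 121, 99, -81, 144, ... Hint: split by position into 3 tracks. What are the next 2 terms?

Split by position mod 3 into 3 tracks.
Stream A: 64, 81, 100, 121, 144 — the squares 8², 9², 10², ….
Stream B: 75, 83, 91, 99 — arithmetic, step +8.
Stream C: 3, -9, 27, -81 — geometric with ratio -3.
Position 14 → stream B, term 5 = 107.
Term 15 comes from stream C (its 5th entry): 243.

107, 243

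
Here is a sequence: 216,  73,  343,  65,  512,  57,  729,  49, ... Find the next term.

1000

Odd-indexed and even-indexed terms follow separate rules.
Track A: 216, 343, 512, 729 (consecutive cubes n³ from n = 6).
Track B: 73, 65, 57, 49 (arithmetic with common difference −8).
Position 9 falls in track A as its term 5, giving 1000.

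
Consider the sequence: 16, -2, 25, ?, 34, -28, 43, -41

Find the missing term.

Split by position mod 2 into 2 tracks.
Subsequence A: 16, 25, 34, 43 — linear: a_n = 7 + 9·n.
Subsequence B: -2, ?, -28, -41 — linear: a_n = 11 − 13·n.
So the missing entry in subsequence B is -15.

-15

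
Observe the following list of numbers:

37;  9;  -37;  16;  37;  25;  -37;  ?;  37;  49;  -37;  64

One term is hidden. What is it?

36

Taking every 2nd term gives 2 separate tracks.
Subsequence A: 37, -37, 37, -37, 37, -37 — oscillating between 37 and -37.
Subsequence B: 9, 16, 25, ?, 49, 64 — perfect squares starting at 3².
So the missing entry in subsequence B is 36.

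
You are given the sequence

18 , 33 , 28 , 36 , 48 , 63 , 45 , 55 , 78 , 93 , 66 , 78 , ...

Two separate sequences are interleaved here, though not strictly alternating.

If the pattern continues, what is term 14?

123

Reading positions in blocks of 4 reveals the pattern AABB — 2 tracks woven together.
Subsequence A: 18, 33, 48, 63, 78, 93 — arithmetic with common difference +15.
Subsequence B: 28, 36, 45, 55, 66, 78 — the triangular numbers T_7, T_8, ….
Term 14 comes from subsequence A (its 8th entry): 123.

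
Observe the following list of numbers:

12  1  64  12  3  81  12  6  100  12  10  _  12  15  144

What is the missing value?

Split by position mod 3: positions 1, 4, 7, … form one track, and each other residue class forms its own.
Subsequence A is 12, 12, 12, 12, 12, which is the constant sequence 12.
Subsequence B is 1, 3, 6, 10, 15, which is the triangular numbers T_1, T_2, ….
Subsequence C is 64, 81, 100, ?, 144, which is the squares 8², 9², 10², ….
So the missing entry in subsequence C is 121.

121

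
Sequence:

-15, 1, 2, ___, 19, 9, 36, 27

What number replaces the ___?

Odd-indexed and even-indexed terms follow separate rules.
Track A: -15, 2, 19, 36 (adding 17 each time).
Track B: 1, ?, 9, 27 (a geometric progression (common ratio 3)).
Track B's pattern makes the blank 3.

3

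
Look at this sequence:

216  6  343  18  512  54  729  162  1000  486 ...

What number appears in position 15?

The terms cycle through 2 interleaved subsequences.
Track A: 216, 343, 512, 729, 1000 — perfect cubes starting at 6³.
Track B: 6, 18, 54, 162, 486 — geometric with ratio 3.
Position 15 → track A, term 8 = 2197.

2197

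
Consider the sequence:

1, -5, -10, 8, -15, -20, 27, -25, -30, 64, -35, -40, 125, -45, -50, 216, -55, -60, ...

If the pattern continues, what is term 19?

343

The slot pattern repeats as ABB (period 3), so there are 2 interleaved tracks.
Subsequence A is 1, 8, 27, 64, 125, 216, which is perfect cubes starting at 1³.
Subsequence B is -5, -10, -15, -20, -25, -30, -35, -40, -45, -50, -55, -60, which is linear: a_n = −5·n.
Position 19 falls in subsequence A as its term 7, giving 343.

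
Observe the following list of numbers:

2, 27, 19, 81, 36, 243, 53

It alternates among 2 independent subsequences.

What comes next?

729

Taking every 2nd term gives 2 separate tracks.
Subsequence A: 2, 19, 36, 53. Arithmetic, step +17.
Subsequence B: 27, 81, 243. Powers 3^3, 3^4, 3^5, ….
Position 8 → subsequence B, term 4 = 729.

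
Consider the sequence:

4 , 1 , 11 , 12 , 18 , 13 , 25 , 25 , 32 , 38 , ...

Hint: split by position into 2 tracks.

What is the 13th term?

Split by position mod 2 into 2 tracks.
Track A is 4, 11, 18, 25, 32, which is arithmetic with common difference +7.
Track B is 1, 12, 13, 25, 38, which is Fibonacci-style (each term is the sum of the two before it).
Position 13 falls in track A as its term 7, giving 46.

46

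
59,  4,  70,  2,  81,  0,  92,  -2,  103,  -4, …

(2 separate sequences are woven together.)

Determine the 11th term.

Odd-indexed and even-indexed terms follow separate rules.
Track A = 59, 70, 81, 92, 103: adding 11 each time.
Track B = 4, 2, 0, -2, -4: arithmetic, step −2.
Position 11 → track A, term 6 = 114.

114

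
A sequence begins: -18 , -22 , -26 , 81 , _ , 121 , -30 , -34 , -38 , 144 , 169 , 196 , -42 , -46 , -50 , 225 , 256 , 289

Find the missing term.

100

Reading positions in blocks of 6 reveals the pattern AAABBB — 2 tracks woven together.
Stream A: -18, -22, -26, -30, -34, -38, -42, -46, -50 — subtracting 4 each time.
Stream B: 81, ?, 121, 144, 169, 196, 225, 256, 289 — the squares 9², 10², 11², ….
Stream B's pattern makes the blank 100.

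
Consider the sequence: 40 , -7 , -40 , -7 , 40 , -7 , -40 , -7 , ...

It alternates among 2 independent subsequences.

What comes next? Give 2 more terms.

Taking every 2nd term gives 2 separate tracks.
Track A: 40, -40, 40, -40 (the oscillation 40·(−1)^(n+1)).
Track B: -7, -7, -7, -7 (constant -7).
Term 9 comes from track A (its 5th entry): 40.
Position 10 → track B, term 5 = -7.

40, -7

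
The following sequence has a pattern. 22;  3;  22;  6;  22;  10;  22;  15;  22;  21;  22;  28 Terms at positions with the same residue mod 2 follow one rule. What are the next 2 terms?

22, 36

Split by position mod 2 into 2 tracks.
Stream A: 22, 22, 22, 22, 22, 22 — always 22.
Stream B: 3, 6, 10, 15, 21, 28 — the triangular numbers T_2, T_3, ….
The 13th slot belongs to stream A; its 7th term is 22.
Term 14 comes from stream B (its 7th entry): 36.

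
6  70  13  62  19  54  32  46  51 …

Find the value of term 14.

22

Taking every 2nd term gives 2 separate tracks.
Subsequence A is 6, 13, 19, 32, 51, which is Fibonacci-style (each term is the sum of the two before it).
Subsequence B is 70, 62, 54, 46, which is arithmetic with common difference −8.
Position 14 → subsequence B, term 7 = 22.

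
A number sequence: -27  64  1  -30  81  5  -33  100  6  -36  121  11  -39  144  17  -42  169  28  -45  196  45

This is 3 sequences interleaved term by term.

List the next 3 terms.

-48, 225, 73

Taking every 3rd term gives 3 separate tracks.
Track A: -27, -30, -33, -36, -39, -42, -45 (linear: a_n = -24 − 3·n).
Track B: 64, 81, 100, 121, 144, 169, 196 (perfect squares starting at 8²).
Track C: 1, 5, 6, 11, 17, 28, 45 (each term equals the sum of the previous two).
The 22nd slot belongs to track A; its 8th term is -48.
Position 23 falls in track B as its term 8, giving 225.
Position 24 → track C, term 8 = 73.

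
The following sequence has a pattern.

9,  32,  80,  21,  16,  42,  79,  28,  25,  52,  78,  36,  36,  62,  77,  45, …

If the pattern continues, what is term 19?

76

Split by position mod 4 into 4 tracks.
Track A is 9, 16, 25, 36, which is the squares 3², 4², 5², ….
Track B is 32, 42, 52, 62, which is arithmetic with common difference +10.
Track C is 80, 79, 78, 77, which is arithmetic, step −1.
Track D is 21, 28, 36, 45, which is triangular numbers n(n+1)/2 for n = 6, 7, ….
Position 19 → track C, term 5 = 76.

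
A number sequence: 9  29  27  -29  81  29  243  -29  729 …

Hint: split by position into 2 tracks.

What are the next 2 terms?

29, 2187

Split by position mod 2 into 2 tracks.
Track A is 9, 27, 81, 243, 729, which is geometric with ratio 3.
Track B is 29, -29, 29, -29, which is the oscillation 29·(−1)^(n+1).
Position 10 → track B, term 5 = 29.
The 11th slot belongs to track A; its 6th term is 2187.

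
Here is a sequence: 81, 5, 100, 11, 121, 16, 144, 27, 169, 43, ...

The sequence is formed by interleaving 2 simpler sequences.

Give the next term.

196

Positions 1, 3, 5, … form one subsequence and positions 2, 4, 6, … form another.
Subsequence A = 81, 100, 121, 144, 169: consecutive squares n² from n = 9.
Subsequence B = 5, 11, 16, 27, 43: a Fibonacci-like recurrence a_n = a_{n-1} + a_{n-2}.
Position 11 → subsequence A, term 6 = 196.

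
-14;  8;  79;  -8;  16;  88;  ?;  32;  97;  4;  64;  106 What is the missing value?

Split by position mod 3 into 3 tracks.
Stream A: -14, -8, ?, 4 (arithmetic with common difference +6).
Stream B: 8, 16, 32, 64 (geometric, ×2 each step).
Stream C: 79, 88, 97, 106 (arithmetic, step +9).
Stream A's pattern makes the blank -2.

-2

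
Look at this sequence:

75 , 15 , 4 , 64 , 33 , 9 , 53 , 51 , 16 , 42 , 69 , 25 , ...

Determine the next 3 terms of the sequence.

31, 87, 36

The terms cycle through 3 interleaved subsequences.
Subsequence A: 75, 64, 53, 42. Subtracting 11 each time.
Subsequence B: 15, 33, 51, 69. Arithmetic with common difference +18.
Subsequence C: 4, 9, 16, 25. The squares 2², 3², 4², ….
Term 13 comes from subsequence A (its 5th entry): 31.
Position 14 falls in subsequence B as its term 5, giving 87.
The 15th slot belongs to subsequence C; its 5th term is 36.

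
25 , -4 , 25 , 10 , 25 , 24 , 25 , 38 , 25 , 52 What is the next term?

25

Odd-indexed and even-indexed terms follow separate rules.
Track A: 25, 25, 25, 25, 25. Constant 25.
Track B: -4, 10, 24, 38, 52. Linear: a_n = -18 + 14·n.
Position 11 → track A, term 6 = 25.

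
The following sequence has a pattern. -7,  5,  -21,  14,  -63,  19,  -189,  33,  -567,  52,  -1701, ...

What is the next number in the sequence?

85

Taking every 2nd term gives 2 separate tracks.
Subsequence A: -7, -21, -63, -189, -567, -1701 — multiplying by 3 each time.
Subsequence B: 5, 14, 19, 33, 52 — a Fibonacci-like recurrence a_n = a_{n-1} + a_{n-2}.
The 12th slot belongs to subsequence B; its 6th term is 85.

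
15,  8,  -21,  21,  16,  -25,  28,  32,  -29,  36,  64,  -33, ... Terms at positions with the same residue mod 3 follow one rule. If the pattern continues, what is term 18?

-41

Read the sequence 3 terms at a time; column i is its own pattern.
Subsequence A = 15, 21, 28, 36: the triangular numbers T_5, T_6, ….
Subsequence B = 8, 16, 32, 64: powers 2^3, 2^4, 2^5, ….
Subsequence C = -21, -25, -29, -33: arithmetic, step −4.
Position 18 falls in subsequence C as its term 6, giving -41.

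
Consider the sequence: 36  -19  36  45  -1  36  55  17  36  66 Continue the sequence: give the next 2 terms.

Read the sequence 3 terms at a time; column i is its own pattern.
Track A: 36, 45, 55, 66. The triangular numbers T_8, T_9, ….
Track B: -19, -1, 17. Arithmetic, step +18.
Track C: 36, 36, 36. The constant sequence 36.
Term 11 comes from track B (its 4th entry): 35.
Term 12 comes from track C (its 4th entry): 36.

35, 36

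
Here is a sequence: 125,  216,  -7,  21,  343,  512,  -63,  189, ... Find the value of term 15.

Positions follow the repeating pattern AABB; grouping by letter gives 2 tracks.
Track A is 125, 216, 343, 512, which is perfect cubes starting at 5³.
Track B is -7, 21, -63, 189, which is geometric, ×-3 each step.
Position 15 → track B, term 7 = -5103.

-5103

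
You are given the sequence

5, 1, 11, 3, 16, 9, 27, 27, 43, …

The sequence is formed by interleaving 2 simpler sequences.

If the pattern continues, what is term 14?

Positions 1, 3, 5, … form one subsequence and positions 2, 4, 6, … form another.
Subsequence A: 5, 11, 16, 27, 43. Each term equals the sum of the previous two.
Subsequence B: 1, 3, 9, 27. Powers of 3.
Term 14 comes from subsequence B (its 7th entry): 729.

729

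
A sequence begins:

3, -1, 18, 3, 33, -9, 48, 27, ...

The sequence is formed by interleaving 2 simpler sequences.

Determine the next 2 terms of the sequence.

Taking every 2nd term gives 2 separate tracks.
Subsequence A is 3, 18, 33, 48, which is linear: a_n = -12 + 15·n.
Subsequence B is -1, 3, -9, 27, which is geometric with ratio -3.
Term 9 comes from subsequence A (its 5th entry): 63.
Position 10 falls in subsequence B as its term 5, giving -81.

63, -81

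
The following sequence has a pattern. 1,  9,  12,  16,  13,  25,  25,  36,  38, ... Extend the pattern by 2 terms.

The terms cycle through 2 interleaved subsequences.
Stream A: 1, 12, 13, 25, 38 (each term equals the sum of the previous two).
Stream B: 9, 16, 25, 36 (perfect squares starting at 3²).
Term 10 comes from stream B (its 5th entry): 49.
The 11th slot belongs to stream A; its 6th term is 63.

49, 63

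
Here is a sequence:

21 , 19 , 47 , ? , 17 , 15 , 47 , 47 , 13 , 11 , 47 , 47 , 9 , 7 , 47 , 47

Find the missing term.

Positions follow the repeating pattern AABB; grouping by letter gives 2 tracks.
Subsequence A is 21, 19, 17, 15, 13, 11, 9, 7, which is subtracting 2 each time.
Subsequence B is 47, ?, 47, 47, 47, 47, 47, 47, which is always 47.
So the missing entry in subsequence B is 47.

47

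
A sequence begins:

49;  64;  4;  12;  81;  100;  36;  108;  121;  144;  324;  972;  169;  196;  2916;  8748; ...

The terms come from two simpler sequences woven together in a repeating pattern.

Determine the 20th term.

Reading positions in blocks of 4 reveals the pattern AABB — 2 tracks woven together.
Subsequence A = 49, 64, 81, 100, 121, 144, 169, 196: consecutive squares n² from n = 7.
Subsequence B = 4, 12, 36, 108, 324, 972, 2916, 8748: geometric with ratio 3.
Term 20 comes from subsequence B (its 10th entry): 78732.

78732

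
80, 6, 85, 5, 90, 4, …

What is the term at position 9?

100

Split by position mod 2 into 2 tracks.
Track A: 80, 85, 90 (arithmetic, step +5).
Track B: 6, 5, 4 (subtracting 1 each time).
Position 9 falls in track A as its term 5, giving 100.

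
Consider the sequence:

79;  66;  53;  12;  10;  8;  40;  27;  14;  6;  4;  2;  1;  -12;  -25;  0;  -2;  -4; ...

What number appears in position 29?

-14

Positions follow the repeating pattern AAABBB; grouping by letter gives 2 tracks.
Track A = 79, 66, 53, 40, 27, 14, 1, -12, -25: arithmetic with common difference −13.
Track B = 12, 10, 8, 6, 4, 2, 0, -2, -4: arithmetic with common difference −2.
Term 29 comes from track B (its 14th entry): -14.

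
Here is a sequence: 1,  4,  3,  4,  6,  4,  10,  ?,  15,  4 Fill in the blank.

Split by position mod 2 into 2 tracks.
Track A = 1, 3, 6, 10, 15: triangular numbers n(n+1)/2 for n = 1, 2, ….
Track B = 4, 4, 4, ?, 4: always 4.
Filling track B at index 4 by its rule yields 4.

4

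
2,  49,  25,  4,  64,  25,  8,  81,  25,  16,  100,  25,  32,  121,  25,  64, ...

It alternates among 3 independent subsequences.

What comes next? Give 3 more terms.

144, 25, 128

The terms cycle through 3 interleaved subsequences.
Track A = 2, 4, 8, 16, 32, 64: successive powers of 2.
Track B = 49, 64, 81, 100, 121: the squares 7², 8², 9², ….
Track C = 25, 25, 25, 25, 25: the constant sequence 25.
Term 17 comes from track B (its 6th entry): 144.
Position 18 → track C, term 6 = 25.
Term 19 comes from track A (its 7th entry): 128.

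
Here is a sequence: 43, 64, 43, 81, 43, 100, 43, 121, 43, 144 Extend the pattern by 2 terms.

43, 169

Odd-indexed and even-indexed terms follow separate rules.
Subsequence A = 43, 43, 43, 43, 43: the constant sequence 43.
Subsequence B = 64, 81, 100, 121, 144: perfect squares starting at 8².
Term 11 comes from subsequence A (its 6th entry): 43.
Position 12 → subsequence B, term 6 = 169.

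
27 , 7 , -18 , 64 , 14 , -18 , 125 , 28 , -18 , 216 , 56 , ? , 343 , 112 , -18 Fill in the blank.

-18

Read the sequence 3 terms at a time; column i is its own pattern.
Stream A is 27, 64, 125, 216, 343, which is perfect cubes starting at 3³.
Stream B is 7, 14, 28, 56, 112, which is a geometric progression (common ratio 2).
Stream C is -18, -18, -18, ?, -18, which is always -18.
Stream C's pattern makes the blank -18.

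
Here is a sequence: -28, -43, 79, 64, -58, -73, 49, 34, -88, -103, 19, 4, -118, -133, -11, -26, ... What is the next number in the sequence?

Positions follow the repeating pattern AABB; grouping by letter gives 2 tracks.
Track A: -28, -43, -58, -73, -88, -103, -118, -133 (arithmetic, step −15).
Track B: 79, 64, 49, 34, 19, 4, -11, -26 (subtracting 15 each time).
Term 17 comes from track A (its 9th entry): -148.

-148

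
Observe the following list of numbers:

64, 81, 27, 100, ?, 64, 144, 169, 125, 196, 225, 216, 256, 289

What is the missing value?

121

Positions follow the repeating pattern AAB; grouping by letter gives 2 tracks.
Track A: 64, 81, 100, ?, 144, 169, 196, 225, 256, 289 (perfect squares starting at 8²).
Track B: 27, 64, 125, 216 (perfect cubes starting at 3³).
The gap is track A's term 4; the rule gives 121.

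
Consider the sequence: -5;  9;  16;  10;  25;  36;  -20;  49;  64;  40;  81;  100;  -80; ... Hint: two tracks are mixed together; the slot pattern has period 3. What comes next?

Reading positions in blocks of 3 reveals the pattern ABB — 2 tracks woven together.
Track A is -5, 10, -20, 40, -80, which is multiplying by -2 each time.
Track B is 9, 16, 25, 36, 49, 64, 81, 100, which is consecutive squares n² from n = 3.
Position 14 falls in track B as its term 9, giving 121.

121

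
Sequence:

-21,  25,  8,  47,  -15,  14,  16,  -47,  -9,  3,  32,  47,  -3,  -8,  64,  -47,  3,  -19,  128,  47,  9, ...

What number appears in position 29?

21

Read the sequence 4 terms at a time; column i is its own pattern.
Track A: -21, -15, -9, -3, 3, 9 (linear: a_n = -27 + 6·n).
Track B: 25, 14, 3, -8, -19 (linear: a_n = 36 − 11·n).
Track C: 8, 16, 32, 64, 128 (powers of 2).
Track D: 47, -47, 47, -47, 47 (the oscillation 47·(−1)^(n+1)).
Position 29 → track A, term 8 = 21.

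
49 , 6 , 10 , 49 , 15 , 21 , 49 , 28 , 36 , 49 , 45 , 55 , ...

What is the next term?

Positions follow the repeating pattern ABB; grouping by letter gives 2 tracks.
Subsequence A: 49, 49, 49, 49. The constant sequence 49.
Subsequence B: 6, 10, 15, 21, 28, 36, 45, 55. Triangular numbers n(n+1)/2 for n = 3, 4, ….
Position 13 falls in subsequence A as its term 5, giving 49.

49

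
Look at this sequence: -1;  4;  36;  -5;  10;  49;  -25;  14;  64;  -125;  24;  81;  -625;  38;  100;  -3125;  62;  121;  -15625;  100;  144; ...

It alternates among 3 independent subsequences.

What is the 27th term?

Taking every 3rd term gives 3 separate tracks.
Stream A = -1, -5, -25, -125, -625, -3125, -15625: multiplying by 5 each time.
Stream B = 4, 10, 14, 24, 38, 62, 100: each term equals the sum of the previous two.
Stream C = 36, 49, 64, 81, 100, 121, 144: perfect squares starting at 6².
Position 27 falls in stream C as its term 9, giving 196.

196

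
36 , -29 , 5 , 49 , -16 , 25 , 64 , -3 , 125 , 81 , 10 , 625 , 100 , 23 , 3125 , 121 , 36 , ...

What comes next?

Split by position mod 3 into 3 tracks.
Stream A = 36, 49, 64, 81, 100, 121: perfect squares starting at 6².
Stream B = -29, -16, -3, 10, 23, 36: linear: a_n = -42 + 13·n.
Stream C = 5, 25, 125, 625, 3125: powers of 5.
Term 18 comes from stream C (its 6th entry): 15625.

15625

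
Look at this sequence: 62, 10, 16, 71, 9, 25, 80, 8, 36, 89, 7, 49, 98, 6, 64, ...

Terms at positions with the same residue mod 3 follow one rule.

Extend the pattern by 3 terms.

107, 5, 81

Split by position mod 3 into 3 tracks.
Subsequence A: 62, 71, 80, 89, 98. Linear: a_n = 53 + 9·n.
Subsequence B: 10, 9, 8, 7, 6. Linear: a_n = 11 − n.
Subsequence C: 16, 25, 36, 49, 64. The squares 4², 5², 6², ….
The 16th slot belongs to subsequence A; its 6th term is 107.
Position 17 falls in subsequence B as its term 6, giving 5.
Term 18 comes from subsequence C (its 6th entry): 81.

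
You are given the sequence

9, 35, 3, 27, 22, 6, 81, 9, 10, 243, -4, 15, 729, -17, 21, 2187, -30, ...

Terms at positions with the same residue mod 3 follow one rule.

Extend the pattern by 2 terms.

Split by position mod 3 into 3 tracks.
Stream A is 9, 27, 81, 243, 729, 2187, which is powers 3^2, 3^3, 3^4, ….
Stream B is 35, 22, 9, -4, -17, -30, which is linear: a_n = 48 − 13·n.
Stream C is 3, 6, 10, 15, 21, which is triangular numbers n(n+1)/2 for n = 2, 3, ….
Position 18 falls in stream C as its term 6, giving 28.
Term 19 comes from stream A (its 7th entry): 6561.

28, 6561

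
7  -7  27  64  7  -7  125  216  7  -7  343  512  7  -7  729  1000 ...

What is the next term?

The slot pattern repeats as AABB (period 4), so there are 2 interleaved tracks.
Stream A: 7, -7, 7, -7, 7, -7, 7, -7 (oscillating between 7 and -7).
Stream B: 27, 64, 125, 216, 343, 512, 729, 1000 (consecutive cubes n³ from n = 3).
The 17th slot belongs to stream A; its 9th term is 7.

7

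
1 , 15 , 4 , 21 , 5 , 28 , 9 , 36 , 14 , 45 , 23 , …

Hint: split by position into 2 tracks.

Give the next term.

55

Split by position mod 2 into 2 tracks.
Track A: 1, 4, 5, 9, 14, 23 (each term equals the sum of the previous two).
Track B: 15, 21, 28, 36, 45 (triangular numbers starting at T_5).
The 12th slot belongs to track B; its 6th term is 55.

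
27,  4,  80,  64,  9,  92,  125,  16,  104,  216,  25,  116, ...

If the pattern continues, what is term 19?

Split by position mod 3 into 3 tracks.
Track A: 27, 64, 125, 216 — the cubes 3³, 4³, 5³, ….
Track B: 4, 9, 16, 25 — consecutive squares n² from n = 2.
Track C: 80, 92, 104, 116 — arithmetic, step +12.
Term 19 comes from track A (its 7th entry): 729.

729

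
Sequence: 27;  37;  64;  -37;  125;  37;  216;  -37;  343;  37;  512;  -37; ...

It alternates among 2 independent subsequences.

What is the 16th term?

-37

Split by position mod 2 into 2 tracks.
Track A: 27, 64, 125, 216, 343, 512 — the cubes 3³, 4³, 5³, ….
Track B: 37, -37, 37, -37, 37, -37 — oscillating between 37 and -37.
The 16th slot belongs to track B; its 8th term is -37.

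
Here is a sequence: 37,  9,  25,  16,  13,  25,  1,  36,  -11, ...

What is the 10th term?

The terms cycle through 2 interleaved subsequences.
Stream A is 37, 25, 13, 1, -11, which is subtracting 12 each time.
Stream B is 9, 16, 25, 36, which is the squares 3², 4², 5², ….
Position 10 → stream B, term 5 = 49.

49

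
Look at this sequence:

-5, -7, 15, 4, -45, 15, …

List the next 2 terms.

Split by position mod 2 into 2 tracks.
Stream A: -5, 15, -45 (a geometric progression (common ratio -3)).
Stream B: -7, 4, 15 (linear: a_n = -18 + 11·n).
Position 7 → stream A, term 4 = 135.
Position 8 → stream B, term 4 = 26.

135, 26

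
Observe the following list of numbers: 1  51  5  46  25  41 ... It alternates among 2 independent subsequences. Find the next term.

Positions 1, 3, 5, … form one subsequence and positions 2, 4, 6, … form another.
Stream A = 1, 5, 25: geometric, ×5 each step.
Stream B = 51, 46, 41: arithmetic, step −5.
The 7th slot belongs to stream A; its 4th term is 125.

125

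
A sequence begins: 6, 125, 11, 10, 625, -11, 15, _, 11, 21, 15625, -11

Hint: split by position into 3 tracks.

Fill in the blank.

The terms cycle through 3 interleaved subsequences.
Track A is 6, 10, 15, 21, which is the triangular numbers T_3, T_4, ….
Track B is 125, 625, ?, 15625, which is powers 5^3, 5^4, 5^5, ….
Track C is 11, -11, 11, -11, which is alternating ±11.
Track B's pattern makes the blank 3125.

3125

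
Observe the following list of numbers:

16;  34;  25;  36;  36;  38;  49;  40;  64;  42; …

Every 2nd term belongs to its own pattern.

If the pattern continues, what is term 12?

Positions 1, 3, 5, … form one subsequence and positions 2, 4, 6, … form another.
Subsequence A: 16, 25, 36, 49, 64. The squares 4², 5², 6², ….
Subsequence B: 34, 36, 38, 40, 42. Linear: a_n = 32 + 2·n.
The 12th slot belongs to subsequence B; its 6th term is 44.

44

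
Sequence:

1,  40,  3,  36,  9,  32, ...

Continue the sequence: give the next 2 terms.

Split by position mod 2 into 2 tracks.
Track A is 1, 3, 9, which is successive powers of 3.
Track B is 40, 36, 32, which is linear: a_n = 44 − 4·n.
Position 7 falls in track A as its term 4, giving 27.
Position 8 falls in track B as its term 4, giving 28.

27, 28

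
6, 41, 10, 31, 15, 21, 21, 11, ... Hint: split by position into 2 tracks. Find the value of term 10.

1

Split by position mod 2 into 2 tracks.
Stream A: 6, 10, 15, 21 — the triangular numbers T_3, T_4, ….
Stream B: 41, 31, 21, 11 — subtracting 10 each time.
The 10th slot belongs to stream B; its 5th term is 1.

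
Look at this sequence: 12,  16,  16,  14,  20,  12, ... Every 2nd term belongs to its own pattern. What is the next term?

Positions 1, 3, 5, … form one subsequence and positions 2, 4, 6, … form another.
Track A = 12, 16, 20: linear: a_n = 8 + 4·n.
Track B = 16, 14, 12: linear: a_n = 18 − 2·n.
Term 7 comes from track A (its 4th entry): 24.

24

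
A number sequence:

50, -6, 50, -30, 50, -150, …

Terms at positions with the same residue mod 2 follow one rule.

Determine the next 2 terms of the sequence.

Taking every 2nd term gives 2 separate tracks.
Track A is 50, 50, 50, which is constant 50.
Track B is -6, -30, -150, which is multiplying by 5 each time.
Position 7 falls in track A as its term 4, giving 50.
The 8th slot belongs to track B; its 4th term is -750.

50, -750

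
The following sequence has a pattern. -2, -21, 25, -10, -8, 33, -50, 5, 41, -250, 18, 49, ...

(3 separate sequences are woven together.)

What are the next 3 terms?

-1250, 31, 57

Split by position mod 3: positions 1, 4, 7, … form one track, and each other residue class forms its own.
Subsequence A: -2, -10, -50, -250 (multiplying by 5 each time).
Subsequence B: -21, -8, 5, 18 (linear: a_n = -34 + 13·n).
Subsequence C: 25, 33, 41, 49 (adding 8 each time).
The 13th slot belongs to subsequence A; its 5th term is -1250.
Position 14 → subsequence B, term 5 = 31.
Position 15 → subsequence C, term 5 = 57.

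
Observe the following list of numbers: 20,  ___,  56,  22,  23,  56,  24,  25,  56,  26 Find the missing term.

Reading positions in blocks of 3 reveals the pattern AAB — 2 tracks woven together.
Subsequence A: 20, ?, 22, 23, 24, 25, 26. Arithmetic, step +1.
Subsequence B: 56, 56, 56. Always 56.
Filling subsequence A at index 2 by its rule yields 21.

21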